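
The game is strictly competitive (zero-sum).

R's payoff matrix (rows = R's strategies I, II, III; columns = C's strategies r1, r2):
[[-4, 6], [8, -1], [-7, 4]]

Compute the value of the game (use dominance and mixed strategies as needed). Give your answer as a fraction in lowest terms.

44/19

Row III is strictly dominated by row I, so R never plays it.
The remaining 2×2 game on (I, II) × (r1, r2) has no saddle point. Let R play I with probability p; indifference gives −4p + 8(1−p) = 6p − (1−p), so p = 9/19.
Similarly C's optimal q on r1 is 7/19, and the value is -4·(7/19) + (6)·(12/19) = 44/19.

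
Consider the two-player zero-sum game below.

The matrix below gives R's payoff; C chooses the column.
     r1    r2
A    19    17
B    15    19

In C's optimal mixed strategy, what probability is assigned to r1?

Row minima are 17 and 15, so R's maximin is 17; column maxima are 19 and 19, so C's minimax is 19. These differ, so the equilibrium is in mixed strategies.
Let C play r1 with probability q. R is indifferent when 19q + 17(1−q) = 15q + 19(1−q), giving q = 1/3.

1/3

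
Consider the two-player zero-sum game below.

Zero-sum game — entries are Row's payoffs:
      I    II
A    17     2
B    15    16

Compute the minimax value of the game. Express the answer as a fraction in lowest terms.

Row minima are 2 and 15, so Row's maximin is 15; column maxima are 17 and 16, so Column's minimax is 16. These differ, so the equilibrium is in mixed strategies.
Let Row play A with probability p. Column is indifferent when 17p + 15(1−p) = 2p + 16(1−p), giving p = 1/16.
Let Column play I with probability q. Row is indifferent when 17q + 2(1−q) = 15q + 16(1−q), giving q = 7/8.
The value is 17·(7/8) + (2)·(1/8) = 121/8.

121/8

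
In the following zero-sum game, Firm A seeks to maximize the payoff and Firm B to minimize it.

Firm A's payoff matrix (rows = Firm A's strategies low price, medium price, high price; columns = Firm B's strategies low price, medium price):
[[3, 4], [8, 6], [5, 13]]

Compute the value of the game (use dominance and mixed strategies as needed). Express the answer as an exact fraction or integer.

37/5

Row low price is strictly dominated by row medium price, so Firm A never plays it.
The remaining 2×2 game on (medium price, high price) × (low price, medium price) has no saddle point. Let Firm A play medium price with probability p; indifference gives 8p + 5(1−p) = 6p + 13(1−p), so p = 4/5.
Similarly Firm B's optimal q on low price is 7/10, and the value is 8·(7/10) + (6)·(3/10) = 37/5.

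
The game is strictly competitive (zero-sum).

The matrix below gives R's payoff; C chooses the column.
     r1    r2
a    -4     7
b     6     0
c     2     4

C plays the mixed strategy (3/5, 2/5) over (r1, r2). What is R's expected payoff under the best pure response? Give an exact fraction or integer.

18/5

a: (-4)·(3/5) + (7)·(2/5) = 2/5.
b: (6)·(3/5) + (0)·(2/5) = 18/5.
c: (2)·(3/5) + (4)·(2/5) = 14/5.
The best pure response is b with expected payoff 18/5.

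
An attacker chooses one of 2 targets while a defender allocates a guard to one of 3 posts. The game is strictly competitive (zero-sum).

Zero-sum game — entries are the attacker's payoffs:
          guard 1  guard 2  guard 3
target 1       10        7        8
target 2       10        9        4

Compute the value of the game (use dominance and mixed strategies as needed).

Column guard 1 is strictly dominated by guard 3 for the defender (it gives the attacker more in every row).
The remaining 2×2 game on (target 1, target 2) × (guard 2, guard 3) has no saddle point. Let the attacker play target 1 with probability p; indifference gives 7p + 9(1−p) = 8p + 4(1−p), so p = 5/6.
Similarly the defender's optimal q on guard 2 is 2/3, and the value is 7·(2/3) + (8)·(1/3) = 22/3.

22/3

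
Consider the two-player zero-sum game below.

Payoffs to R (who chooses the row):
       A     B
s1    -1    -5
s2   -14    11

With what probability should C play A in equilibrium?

16/29

Row minima are -5 and -14, so R's maximin is -5; column maxima are -1 and 11, so C's minimax is -1. These differ, so the equilibrium is in mixed strategies.
Let C play A with probability q. R is indifferent when −q − 5(1−q) = −14q + 11(1−q), giving q = 16/29.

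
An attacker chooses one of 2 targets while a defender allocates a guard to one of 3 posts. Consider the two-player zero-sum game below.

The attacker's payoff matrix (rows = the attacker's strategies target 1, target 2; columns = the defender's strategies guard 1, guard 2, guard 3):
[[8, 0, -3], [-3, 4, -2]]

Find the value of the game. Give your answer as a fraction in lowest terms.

Column guard 2 is strictly dominated by guard 3 for the defender (it gives the attacker more in every row).
The remaining 2×2 game on (target 1, target 2) × (guard 1, guard 3) has no saddle point. Let the attacker play target 1 with probability p; indifference gives 8p − 3(1−p) = −3p − 2(1−p), so p = 1/12.
Similarly the defender's optimal q on guard 1 is 1/12, and the value is 8·(1/12) + (-3)·(11/12) = -25/12.

-25/12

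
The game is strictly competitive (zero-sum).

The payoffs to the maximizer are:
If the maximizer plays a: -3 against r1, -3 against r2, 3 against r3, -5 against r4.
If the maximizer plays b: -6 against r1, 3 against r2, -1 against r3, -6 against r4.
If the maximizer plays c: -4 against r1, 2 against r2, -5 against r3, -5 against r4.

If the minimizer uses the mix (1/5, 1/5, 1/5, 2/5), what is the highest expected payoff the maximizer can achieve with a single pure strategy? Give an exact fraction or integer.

a: (-3)·(1/5) + (-3)·(1/5) + (3)·(1/5) + (-5)·(2/5) = -13/5.
b: (-6)·(1/5) + (3)·(1/5) + (-1)·(1/5) + (-6)·(2/5) = -16/5.
c: (-4)·(1/5) + (2)·(1/5) + (-5)·(1/5) + (-5)·(2/5) = -17/5.
The best pure response is a with expected payoff -13/5.

-13/5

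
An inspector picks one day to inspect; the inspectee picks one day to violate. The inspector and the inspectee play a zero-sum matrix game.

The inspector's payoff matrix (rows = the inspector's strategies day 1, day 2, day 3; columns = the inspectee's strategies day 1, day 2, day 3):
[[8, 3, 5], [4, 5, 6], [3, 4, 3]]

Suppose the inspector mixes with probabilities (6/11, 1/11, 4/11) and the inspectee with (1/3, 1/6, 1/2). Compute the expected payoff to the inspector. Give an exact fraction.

Against (1/3, 1/6, 1/2), each row's expected payoff is day 1: 17/3; day 2: 31/6; day 3: 19/6.
Taking the (6/11, 1/11, 4/11)-weighted average: (6/11)·(17/3) + (1/11)·(31/6) + (4/11)·(19/6) = 311/66.

311/66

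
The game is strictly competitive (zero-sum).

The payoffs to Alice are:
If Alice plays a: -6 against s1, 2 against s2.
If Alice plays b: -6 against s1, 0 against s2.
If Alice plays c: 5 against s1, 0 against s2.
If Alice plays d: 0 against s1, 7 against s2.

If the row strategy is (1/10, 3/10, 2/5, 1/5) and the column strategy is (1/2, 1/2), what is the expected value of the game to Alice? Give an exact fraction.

3/5

Against (1/2, 1/2), each row's expected payoff is a: -2; b: -3; c: 5/2; d: 7/2.
Taking the (1/10, 3/10, 2/5, 1/5)-weighted average: (1/10)·(-2) + (3/10)·(-3) + (2/5)·(5/2) + (1/5)·(7/2) = 3/5.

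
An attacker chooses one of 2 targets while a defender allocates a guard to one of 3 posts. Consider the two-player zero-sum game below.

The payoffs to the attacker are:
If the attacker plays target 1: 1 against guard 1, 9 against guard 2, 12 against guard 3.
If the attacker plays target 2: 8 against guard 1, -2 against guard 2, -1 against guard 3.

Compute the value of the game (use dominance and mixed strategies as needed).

Column guard 3 is strictly dominated by guard 2 for the defender (it gives the attacker more in every row).
The remaining 2×2 game on (target 1, target 2) × (guard 1, guard 2) has no saddle point. Let the attacker play target 1 with probability p; indifference gives p + 8(1−p) = 9p − 2(1−p), so p = 5/9.
Similarly the defender's optimal q on guard 1 is 11/18, and the value is 1·(11/18) + (9)·(7/18) = 37/9.

37/9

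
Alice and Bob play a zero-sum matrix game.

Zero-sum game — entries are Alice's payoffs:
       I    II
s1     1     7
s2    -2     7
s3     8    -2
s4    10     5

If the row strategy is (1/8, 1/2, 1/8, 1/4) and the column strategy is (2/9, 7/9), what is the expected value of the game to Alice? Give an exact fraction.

Against (2/9, 7/9), each row's expected payoff is s1: 17/3; s2: 5; s3: 2/9; s4: 55/9.
Taking the (1/8, 1/2, 1/8, 1/4)-weighted average: (1/8)·(17/3) + (1/2)·(5) + (1/8)·(2/9) + (1/4)·(55/9) = 343/72.

343/72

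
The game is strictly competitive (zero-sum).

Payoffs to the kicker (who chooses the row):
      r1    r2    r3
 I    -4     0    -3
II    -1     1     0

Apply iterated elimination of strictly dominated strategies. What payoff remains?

-1

Column r3 is strictly dominated by r1 for the goalkeeper (-4<-3, -1<0); eliminate r3.
Row I is strictly dominated by row II (-1>-4, 1>0); eliminate I.
Column r2 is strictly dominated by r1 for the goalkeeper (-1<1); eliminate r2.
Only (II, r1) remains, with payoff -1.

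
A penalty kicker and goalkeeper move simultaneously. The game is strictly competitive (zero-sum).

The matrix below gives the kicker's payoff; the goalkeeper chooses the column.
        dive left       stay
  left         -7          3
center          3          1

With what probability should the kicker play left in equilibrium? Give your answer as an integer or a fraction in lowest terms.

Row minima are -7 and 1, so the kicker's maximin is 1; column maxima are 3 and 3, so the goalkeeper's minimax is 3. These differ, so the equilibrium is in mixed strategies.
Let the kicker play left with probability p. The goalkeeper is indifferent when −7p + 3(1−p) = 3p + (1−p), giving p = 1/6.

1/6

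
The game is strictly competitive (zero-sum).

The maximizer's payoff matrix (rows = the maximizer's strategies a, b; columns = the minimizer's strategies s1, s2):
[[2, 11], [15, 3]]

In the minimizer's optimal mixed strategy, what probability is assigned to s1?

Row minima are 2 and 3, so the maximizer's maximin is 3; column maxima are 15 and 11, so the minimizer's minimax is 11. These differ, so the equilibrium is in mixed strategies.
Let the minimizer play s1 with probability q. The maximizer is indifferent when 2q + 11(1−q) = 15q + 3(1−q), giving q = 8/21.

8/21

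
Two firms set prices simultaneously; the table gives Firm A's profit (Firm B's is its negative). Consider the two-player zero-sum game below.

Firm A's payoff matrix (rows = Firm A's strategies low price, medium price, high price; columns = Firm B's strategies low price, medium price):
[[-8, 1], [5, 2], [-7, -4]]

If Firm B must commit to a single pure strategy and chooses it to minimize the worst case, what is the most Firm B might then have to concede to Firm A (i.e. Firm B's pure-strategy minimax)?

2

The worst case (largest entry) in each column is low price: 5, medium price: 2.
The best (smallest) of these is 2.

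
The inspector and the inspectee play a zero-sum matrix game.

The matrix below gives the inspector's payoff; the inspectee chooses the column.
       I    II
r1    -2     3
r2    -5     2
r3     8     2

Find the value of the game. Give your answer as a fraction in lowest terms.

28/11

Row r2 is strictly dominated by row r1, so the inspector never plays it.
The remaining 2×2 game on (r1, r3) × (I, II) has no saddle point. Let the inspector play r1 with probability p; indifference gives −2p + 8(1−p) = 3p + 2(1−p), so p = 6/11.
Similarly the inspectee's optimal q on I is 1/11, and the value is -2·(1/11) + (3)·(10/11) = 28/11.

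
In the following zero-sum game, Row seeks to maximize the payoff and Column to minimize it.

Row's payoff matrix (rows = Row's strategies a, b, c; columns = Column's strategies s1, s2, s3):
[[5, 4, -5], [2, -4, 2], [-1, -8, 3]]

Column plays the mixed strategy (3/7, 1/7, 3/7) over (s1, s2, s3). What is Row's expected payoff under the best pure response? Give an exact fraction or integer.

a: (5)·(3/7) + (4)·(1/7) + (-5)·(3/7) = 4/7.
b: (2)·(3/7) + (-4)·(1/7) + (2)·(3/7) = 8/7.
c: (-1)·(3/7) + (-8)·(1/7) + (3)·(3/7) = -2/7.
The best pure response is b with expected payoff 8/7.

8/7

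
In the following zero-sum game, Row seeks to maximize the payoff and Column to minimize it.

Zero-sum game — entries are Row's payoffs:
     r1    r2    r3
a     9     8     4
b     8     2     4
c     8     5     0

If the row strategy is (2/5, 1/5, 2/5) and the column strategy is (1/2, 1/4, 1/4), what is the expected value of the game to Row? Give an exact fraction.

31/5

Against (1/2, 1/4, 1/4), each row's expected payoff is a: 15/2; b: 11/2; c: 21/4.
Taking the (2/5, 1/5, 2/5)-weighted average: (2/5)·(15/2) + (1/5)·(11/2) + (2/5)·(21/4) = 31/5.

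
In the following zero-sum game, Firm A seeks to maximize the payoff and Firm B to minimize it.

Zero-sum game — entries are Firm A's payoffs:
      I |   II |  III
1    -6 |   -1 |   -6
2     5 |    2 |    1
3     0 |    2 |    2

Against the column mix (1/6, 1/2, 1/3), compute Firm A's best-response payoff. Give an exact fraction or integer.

1: (-6)·(1/6) + (-1)·(1/2) + (-6)·(1/3) = -7/2.
2: (5)·(1/6) + (2)·(1/2) + (1)·(1/3) = 13/6.
3: (0)·(1/6) + (2)·(1/2) + (2)·(1/3) = 5/3.
The best pure response is 2 with expected payoff 13/6.

13/6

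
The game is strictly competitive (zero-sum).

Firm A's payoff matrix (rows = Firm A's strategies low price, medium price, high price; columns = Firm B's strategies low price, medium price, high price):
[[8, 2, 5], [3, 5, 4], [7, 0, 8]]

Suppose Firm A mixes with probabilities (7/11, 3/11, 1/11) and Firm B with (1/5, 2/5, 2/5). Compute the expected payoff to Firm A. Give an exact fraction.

Against (1/5, 2/5, 2/5), each row's expected payoff is low price: 22/5; medium price: 21/5; high price: 23/5.
Taking the (7/11, 3/11, 1/11)-weighted average: (7/11)·(22/5) + (3/11)·(21/5) + (1/11)·(23/5) = 48/11.

48/11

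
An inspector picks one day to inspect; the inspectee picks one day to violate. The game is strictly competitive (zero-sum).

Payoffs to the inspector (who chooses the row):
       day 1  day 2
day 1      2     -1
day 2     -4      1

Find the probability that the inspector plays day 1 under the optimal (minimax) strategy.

5/8

Row minima are -1 and -4, so the inspector's maximin is -1; column maxima are 2 and 1, so the inspectee's minimax is 1. These differ, so the equilibrium is in mixed strategies.
Let the inspector play day 1 with probability p. The inspectee is indifferent when 2p − 4(1−p) = −p + (1−p), giving p = 5/8.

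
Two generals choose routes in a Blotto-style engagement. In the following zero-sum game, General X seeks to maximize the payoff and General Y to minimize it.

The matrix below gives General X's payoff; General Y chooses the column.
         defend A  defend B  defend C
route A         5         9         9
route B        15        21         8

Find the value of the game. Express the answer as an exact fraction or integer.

95/11

Column defend B is strictly dominated by defend A for General Y (it gives General X more in every row).
The remaining 2×2 game on (route A, route B) × (defend A, defend C) has no saddle point. Let General X play route A with probability p; indifference gives 5p + 15(1−p) = 9p + 8(1−p), so p = 7/11.
Similarly General Y's optimal q on defend A is 1/11, and the value is 5·(1/11) + (9)·(10/11) = 95/11.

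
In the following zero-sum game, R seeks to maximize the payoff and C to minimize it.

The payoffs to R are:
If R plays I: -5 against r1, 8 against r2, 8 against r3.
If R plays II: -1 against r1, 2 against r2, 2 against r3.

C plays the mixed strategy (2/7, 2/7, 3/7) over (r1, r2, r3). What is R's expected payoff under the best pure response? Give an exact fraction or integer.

30/7

I: (-5)·(2/7) + (8)·(2/7) + (8)·(3/7) = 30/7.
II: (-1)·(2/7) + (2)·(2/7) + (2)·(3/7) = 8/7.
The best pure response is I with expected payoff 30/7.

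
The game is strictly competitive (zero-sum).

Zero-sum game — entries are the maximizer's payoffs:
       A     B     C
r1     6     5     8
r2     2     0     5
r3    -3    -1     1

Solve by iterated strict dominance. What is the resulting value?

Row r3 is strictly dominated by row r1 (6>-3, 5>-1, 8>1); eliminate r3.
Column C is strictly dominated by A for the minimizer (6<8, 2<5); eliminate C.
Row r2 is strictly dominated by row r1 (6>2, 5>0); eliminate r2.
Column A is strictly dominated by B for the minimizer (5<6); eliminate A.
Only (r1, B) remains, with payoff 5.

5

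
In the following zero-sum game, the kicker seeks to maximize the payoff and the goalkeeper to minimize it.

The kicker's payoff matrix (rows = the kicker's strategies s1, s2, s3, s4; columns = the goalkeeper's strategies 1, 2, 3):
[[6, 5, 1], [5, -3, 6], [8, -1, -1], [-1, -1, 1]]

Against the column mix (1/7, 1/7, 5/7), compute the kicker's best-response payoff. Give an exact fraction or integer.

s1: (6)·(1/7) + (5)·(1/7) + (1)·(5/7) = 16/7.
s2: (5)·(1/7) + (-3)·(1/7) + (6)·(5/7) = 32/7.
s3: (8)·(1/7) + (-1)·(1/7) + (-1)·(5/7) = 2/7.
s4: (-1)·(1/7) + (-1)·(1/7) + (1)·(5/7) = 3/7.
The best pure response is s2 with expected payoff 32/7.

32/7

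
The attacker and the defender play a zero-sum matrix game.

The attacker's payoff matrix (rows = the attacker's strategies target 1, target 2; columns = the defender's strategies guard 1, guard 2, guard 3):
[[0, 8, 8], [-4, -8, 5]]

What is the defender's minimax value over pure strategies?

0

The worst case (largest entry) in each column is guard 1: 0, guard 2: 8, guard 3: 8.
The best (smallest) of these is 0.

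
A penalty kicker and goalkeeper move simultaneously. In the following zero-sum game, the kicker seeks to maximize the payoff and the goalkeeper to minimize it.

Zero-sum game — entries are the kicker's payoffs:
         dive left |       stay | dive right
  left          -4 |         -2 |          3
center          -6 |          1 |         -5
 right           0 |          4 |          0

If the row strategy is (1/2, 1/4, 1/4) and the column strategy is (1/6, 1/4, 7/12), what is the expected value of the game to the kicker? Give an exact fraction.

Against (1/6, 1/4, 7/12), each row's expected payoff is left: 7/12; center: -11/3; right: 1.
Taking the (1/2, 1/4, 1/4)-weighted average: (1/2)·(7/12) + (1/4)·(-11/3) + (1/4)·(1) = -3/8.

-3/8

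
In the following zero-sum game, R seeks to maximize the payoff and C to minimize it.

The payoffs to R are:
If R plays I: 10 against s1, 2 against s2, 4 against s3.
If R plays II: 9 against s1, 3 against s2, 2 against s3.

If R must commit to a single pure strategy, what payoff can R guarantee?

The worst-case payoff for each row is I: 2, II: 2.
The best of these is 2.

2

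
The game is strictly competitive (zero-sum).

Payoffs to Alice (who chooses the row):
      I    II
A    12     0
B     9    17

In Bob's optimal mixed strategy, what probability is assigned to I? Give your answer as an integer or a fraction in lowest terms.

Row minima are 0 and 9, so Alice's maximin is 9; column maxima are 12 and 17, so Bob's minimax is 12. These differ, so the equilibrium is in mixed strategies.
Let Bob play I with probability q. Alice is indifferent when 12q = 9q + 17(1−q), giving q = 17/20.

17/20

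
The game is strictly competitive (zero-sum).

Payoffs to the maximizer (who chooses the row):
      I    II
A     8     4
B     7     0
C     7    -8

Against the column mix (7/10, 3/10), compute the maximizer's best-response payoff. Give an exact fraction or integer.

A: (8)·(7/10) + (4)·(3/10) = 34/5.
B: (7)·(7/10) + (0)·(3/10) = 49/10.
C: (7)·(7/10) + (-8)·(3/10) = 5/2.
The best pure response is A with expected payoff 34/5.

34/5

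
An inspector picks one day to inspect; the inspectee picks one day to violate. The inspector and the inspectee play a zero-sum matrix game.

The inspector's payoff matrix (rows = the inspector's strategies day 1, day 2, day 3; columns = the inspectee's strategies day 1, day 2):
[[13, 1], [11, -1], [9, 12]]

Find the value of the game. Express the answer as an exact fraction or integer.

49/5

Row day 2 is strictly dominated by row day 1, so the inspector never plays it.
The remaining 2×2 game on (day 1, day 3) × (day 1, day 2) has no saddle point. Let the inspector play day 1 with probability p; indifference gives 13p + 9(1−p) = p + 12(1−p), so p = 1/5.
Similarly the inspectee's optimal q on day 1 is 11/15, and the value is 13·(11/15) + (1)·(4/15) = 49/5.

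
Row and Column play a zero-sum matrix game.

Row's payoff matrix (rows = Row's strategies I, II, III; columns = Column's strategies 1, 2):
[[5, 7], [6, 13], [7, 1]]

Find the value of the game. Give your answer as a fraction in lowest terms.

Row I is strictly dominated by row II, so Row never plays it.
The remaining 2×2 game on (II, III) × (1, 2) has no saddle point. Let Row play II with probability p; indifference gives 6p + 7(1−p) = 13p + (1−p), so p = 6/13.
Similarly Column's optimal q on 1 is 12/13, and the value is 6·(12/13) + (13)·(1/13) = 85/13.

85/13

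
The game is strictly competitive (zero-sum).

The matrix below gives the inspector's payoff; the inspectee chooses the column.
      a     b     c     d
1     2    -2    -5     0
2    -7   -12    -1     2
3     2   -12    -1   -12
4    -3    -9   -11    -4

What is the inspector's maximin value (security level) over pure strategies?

-5

The worst-case payoff for each row is 1: -5, 2: -12, 3: -12, 4: -11.
The best of these is -5.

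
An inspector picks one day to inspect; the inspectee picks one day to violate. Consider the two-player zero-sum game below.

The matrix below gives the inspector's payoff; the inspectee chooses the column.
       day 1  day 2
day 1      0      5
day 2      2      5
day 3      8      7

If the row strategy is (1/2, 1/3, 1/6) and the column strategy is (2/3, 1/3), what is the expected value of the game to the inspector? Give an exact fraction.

28/9

Against (2/3, 1/3), each row's expected payoff is day 1: 5/3; day 2: 3; day 3: 23/3.
Taking the (1/2, 1/3, 1/6)-weighted average: (1/2)·(5/3) + (1/3)·(3) + (1/6)·(23/3) = 28/9.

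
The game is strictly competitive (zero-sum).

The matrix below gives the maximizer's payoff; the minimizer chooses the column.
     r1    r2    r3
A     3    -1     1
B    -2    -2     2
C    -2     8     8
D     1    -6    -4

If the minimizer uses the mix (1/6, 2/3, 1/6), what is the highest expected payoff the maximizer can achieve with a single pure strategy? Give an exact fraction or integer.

A: (3)·(1/6) + (-1)·(2/3) + (1)·(1/6) = 0.
B: (-2)·(1/6) + (-2)·(2/3) + (2)·(1/6) = -4/3.
C: (-2)·(1/6) + (8)·(2/3) + (8)·(1/6) = 19/3.
D: (1)·(1/6) + (-6)·(2/3) + (-4)·(1/6) = -9/2.
The best pure response is C with expected payoff 19/3.

19/3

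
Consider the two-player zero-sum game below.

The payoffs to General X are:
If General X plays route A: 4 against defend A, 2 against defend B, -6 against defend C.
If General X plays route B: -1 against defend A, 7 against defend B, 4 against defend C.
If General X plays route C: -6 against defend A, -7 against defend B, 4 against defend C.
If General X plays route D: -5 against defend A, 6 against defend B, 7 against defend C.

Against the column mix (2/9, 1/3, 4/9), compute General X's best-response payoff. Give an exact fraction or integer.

route A: (4)·(2/9) + (2)·(1/3) + (-6)·(4/9) = -10/9.
route B: (-1)·(2/9) + (7)·(1/3) + (4)·(4/9) = 35/9.
route C: (-6)·(2/9) + (-7)·(1/3) + (4)·(4/9) = -17/9.
route D: (-5)·(2/9) + (6)·(1/3) + (7)·(4/9) = 4.
The best pure response is route D with expected payoff 4.

4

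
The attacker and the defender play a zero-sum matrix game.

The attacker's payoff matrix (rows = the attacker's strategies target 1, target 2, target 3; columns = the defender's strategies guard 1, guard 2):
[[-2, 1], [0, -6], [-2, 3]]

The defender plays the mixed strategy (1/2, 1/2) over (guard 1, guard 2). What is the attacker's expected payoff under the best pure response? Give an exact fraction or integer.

1/2

target 1: (-2)·(1/2) + (1)·(1/2) = -1/2.
target 2: (0)·(1/2) + (-6)·(1/2) = -3.
target 3: (-2)·(1/2) + (3)·(1/2) = 1/2.
The best pure response is target 3 with expected payoff 1/2.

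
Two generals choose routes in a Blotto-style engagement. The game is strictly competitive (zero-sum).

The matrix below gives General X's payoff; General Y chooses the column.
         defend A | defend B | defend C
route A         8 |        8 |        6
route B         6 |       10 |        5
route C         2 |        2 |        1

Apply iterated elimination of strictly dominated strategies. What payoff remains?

6

Column defend B is strictly dominated by defend C for General Y (6<8, 5<10, 1<2); eliminate defend B.
Column defend A is strictly dominated by defend C for General Y (6<8, 5<6, 1<2); eliminate defend A.
Row route B is strictly dominated by row route A (6>5); eliminate route B.
Row route C is strictly dominated by row route A (6>1); eliminate route C.
Only (route A, defend C) remains, with payoff 6.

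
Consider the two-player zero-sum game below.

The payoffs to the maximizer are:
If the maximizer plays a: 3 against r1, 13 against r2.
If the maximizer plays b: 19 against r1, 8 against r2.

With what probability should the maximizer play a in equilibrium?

11/21

Row minima are 3 and 8, so the maximizer's maximin is 8; column maxima are 19 and 13, so the minimizer's minimax is 13. These differ, so the equilibrium is in mixed strategies.
Let the maximizer play a with probability p. The minimizer is indifferent when 3p + 19(1−p) = 13p + 8(1−p), giving p = 11/21.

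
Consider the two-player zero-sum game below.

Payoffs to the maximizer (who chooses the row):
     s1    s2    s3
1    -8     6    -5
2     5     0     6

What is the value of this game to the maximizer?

30/19

Column s3 is strictly dominated by s1 for the minimizer (it gives the maximizer more in every row).
The remaining 2×2 game on (1, 2) × (s1, s2) has no saddle point. Let the maximizer play 1 with probability p; indifference gives −8p + 5(1−p) = 6p, so p = 5/19.
Similarly the minimizer's optimal q on s1 is 6/19, and the value is -8·(6/19) + (6)·(13/19) = 30/19.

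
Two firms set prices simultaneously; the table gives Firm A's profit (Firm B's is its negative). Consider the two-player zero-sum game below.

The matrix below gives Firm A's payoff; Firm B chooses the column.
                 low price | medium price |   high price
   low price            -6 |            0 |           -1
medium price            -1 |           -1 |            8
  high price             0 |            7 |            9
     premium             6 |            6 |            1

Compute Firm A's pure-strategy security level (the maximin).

1

The worst-case payoff for each row is low price: -6, medium price: -1, high price: 0, premium: 1.
The best of these is 1.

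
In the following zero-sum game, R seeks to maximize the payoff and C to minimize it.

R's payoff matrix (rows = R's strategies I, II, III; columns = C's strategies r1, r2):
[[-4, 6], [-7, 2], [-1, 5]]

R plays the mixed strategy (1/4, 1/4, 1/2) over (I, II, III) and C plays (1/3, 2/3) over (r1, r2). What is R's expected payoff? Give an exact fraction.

23/12

Against (1/3, 2/3), each row's expected payoff is I: 8/3; II: -1; III: 3.
Taking the (1/4, 1/4, 1/2)-weighted average: (1/4)·(8/3) + (1/4)·(-1) + (1/2)·(3) = 23/12.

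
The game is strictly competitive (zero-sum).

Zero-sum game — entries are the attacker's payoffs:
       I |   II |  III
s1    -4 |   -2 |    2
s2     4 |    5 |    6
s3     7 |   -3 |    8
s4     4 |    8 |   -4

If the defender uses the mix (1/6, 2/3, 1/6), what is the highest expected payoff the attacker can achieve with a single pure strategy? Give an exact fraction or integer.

16/3

s1: (-4)·(1/6) + (-2)·(2/3) + (2)·(1/6) = -5/3.
s2: (4)·(1/6) + (5)·(2/3) + (6)·(1/6) = 5.
s3: (7)·(1/6) + (-3)·(2/3) + (8)·(1/6) = 1/2.
s4: (4)·(1/6) + (8)·(2/3) + (-4)·(1/6) = 16/3.
The best pure response is s4 with expected payoff 16/3.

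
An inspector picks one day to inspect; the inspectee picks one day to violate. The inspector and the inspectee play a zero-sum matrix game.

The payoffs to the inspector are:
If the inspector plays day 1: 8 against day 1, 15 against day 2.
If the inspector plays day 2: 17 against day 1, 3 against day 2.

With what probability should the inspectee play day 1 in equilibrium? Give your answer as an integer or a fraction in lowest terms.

Row minima are 8 and 3, so the inspector's maximin is 8; column maxima are 17 and 15, so the inspectee's minimax is 15. These differ, so the equilibrium is in mixed strategies.
Let the inspectee play day 1 with probability q. The inspector is indifferent when 8q + 15(1−q) = 17q + 3(1−q), giving q = 4/7.

4/7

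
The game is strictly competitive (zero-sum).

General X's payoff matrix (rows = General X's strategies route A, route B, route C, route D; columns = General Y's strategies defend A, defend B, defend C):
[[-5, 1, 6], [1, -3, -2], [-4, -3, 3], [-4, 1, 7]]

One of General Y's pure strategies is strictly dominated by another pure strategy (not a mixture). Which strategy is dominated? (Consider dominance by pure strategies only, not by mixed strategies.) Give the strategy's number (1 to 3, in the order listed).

3

General Y prefers columns that give General X less. Compare defend C with defend B: 1 < 6, -3 < -2, -3 < 3, 1 < 7.
So defend B strictly dominates defend C for General Y; defend C is strictly dominated.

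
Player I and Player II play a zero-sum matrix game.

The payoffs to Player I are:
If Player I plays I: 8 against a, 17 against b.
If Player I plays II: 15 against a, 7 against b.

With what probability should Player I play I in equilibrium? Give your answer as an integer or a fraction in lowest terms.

8/17

Row minima are 8 and 7, so Player I's maximin is 8; column maxima are 15 and 17, so Player II's minimax is 15. These differ, so the equilibrium is in mixed strategies.
Let Player I play I with probability p. Player II is indifferent when 8p + 15(1−p) = 17p + 7(1−p), giving p = 8/17.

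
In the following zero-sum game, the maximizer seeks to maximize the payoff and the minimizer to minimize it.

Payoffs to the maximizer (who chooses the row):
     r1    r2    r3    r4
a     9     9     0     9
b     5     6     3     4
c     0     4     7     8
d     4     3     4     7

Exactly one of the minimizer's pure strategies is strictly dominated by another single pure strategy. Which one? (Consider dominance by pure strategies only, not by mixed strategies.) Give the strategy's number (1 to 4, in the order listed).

4

The minimizer prefers columns that give the maximizer less. Compare r4 with r3: 0 < 9, 3 < 4, 7 < 8, 4 < 7.
So r3 strictly dominates r4 for the minimizer; r4 is strictly dominated.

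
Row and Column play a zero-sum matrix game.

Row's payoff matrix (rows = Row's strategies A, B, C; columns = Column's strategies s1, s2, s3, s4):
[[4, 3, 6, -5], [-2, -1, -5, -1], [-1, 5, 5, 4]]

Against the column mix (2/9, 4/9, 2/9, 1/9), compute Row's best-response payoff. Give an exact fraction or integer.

32/9

A: (4)·(2/9) + (3)·(4/9) + (6)·(2/9) + (-5)·(1/9) = 3.
B: (-2)·(2/9) + (-1)·(4/9) + (-5)·(2/9) + (-1)·(1/9) = -19/9.
C: (-1)·(2/9) + (5)·(4/9) + (5)·(2/9) + (4)·(1/9) = 32/9.
The best pure response is C with expected payoff 32/9.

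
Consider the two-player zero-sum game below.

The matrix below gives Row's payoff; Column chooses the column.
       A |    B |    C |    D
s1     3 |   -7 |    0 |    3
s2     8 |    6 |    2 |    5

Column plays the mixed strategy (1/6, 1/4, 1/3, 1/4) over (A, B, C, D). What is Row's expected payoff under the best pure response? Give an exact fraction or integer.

s1: (3)·(1/6) + (-7)·(1/4) + (0)·(1/3) + (3)·(1/4) = -1/2.
s2: (8)·(1/6) + (6)·(1/4) + (2)·(1/3) + (5)·(1/4) = 19/4.
The best pure response is s2 with expected payoff 19/4.

19/4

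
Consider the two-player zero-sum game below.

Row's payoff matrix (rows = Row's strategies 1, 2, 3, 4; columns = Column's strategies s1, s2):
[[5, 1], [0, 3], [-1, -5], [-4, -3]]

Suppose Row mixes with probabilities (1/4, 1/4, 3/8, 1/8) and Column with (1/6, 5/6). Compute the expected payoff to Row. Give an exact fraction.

Against (1/6, 5/6), each row's expected payoff is 1: 5/3; 2: 5/2; 3: -13/3; 4: -19/6.
Taking the (1/4, 1/4, 3/8, 1/8)-weighted average: (1/4)·(5/3) + (1/4)·(5/2) + (3/8)·(-13/3) + (1/8)·(-19/6) = -47/48.

-47/48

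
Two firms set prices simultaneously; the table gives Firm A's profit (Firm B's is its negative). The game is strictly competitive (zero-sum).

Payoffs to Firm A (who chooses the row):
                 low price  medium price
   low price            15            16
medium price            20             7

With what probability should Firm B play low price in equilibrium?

Row minima are 15 and 7, so Firm A's maximin is 15; column maxima are 20 and 16, so Firm B's minimax is 16. These differ, so the equilibrium is in mixed strategies.
Let Firm B play low price with probability q. Firm A is indifferent when 15q + 16(1−q) = 20q + 7(1−q), giving q = 9/14.

9/14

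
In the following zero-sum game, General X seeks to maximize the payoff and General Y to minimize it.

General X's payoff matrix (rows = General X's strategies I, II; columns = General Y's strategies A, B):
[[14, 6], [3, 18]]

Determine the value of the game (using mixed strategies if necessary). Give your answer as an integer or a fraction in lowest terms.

Row minima are 6 and 3, so General X's maximin is 6; column maxima are 14 and 18, so General Y's minimax is 14. These differ, so the equilibrium is in mixed strategies.
Let General X play I with probability p. General Y is indifferent when 14p + 3(1−p) = 6p + 18(1−p), giving p = 15/23.
Let General Y play A with probability q. General X is indifferent when 14q + 6(1−q) = 3q + 18(1−q), giving q = 12/23.
The value is 14·(12/23) + (6)·(11/23) = 234/23.

234/23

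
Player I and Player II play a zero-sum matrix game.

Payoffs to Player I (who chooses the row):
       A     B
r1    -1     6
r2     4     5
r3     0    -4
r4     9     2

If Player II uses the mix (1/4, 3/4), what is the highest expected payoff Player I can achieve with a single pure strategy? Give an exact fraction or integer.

r1: (-1)·(1/4) + (6)·(3/4) = 17/4.
r2: (4)·(1/4) + (5)·(3/4) = 19/4.
r3: (0)·(1/4) + (-4)·(3/4) = -3.
r4: (9)·(1/4) + (2)·(3/4) = 15/4.
The best pure response is r2 with expected payoff 19/4.

19/4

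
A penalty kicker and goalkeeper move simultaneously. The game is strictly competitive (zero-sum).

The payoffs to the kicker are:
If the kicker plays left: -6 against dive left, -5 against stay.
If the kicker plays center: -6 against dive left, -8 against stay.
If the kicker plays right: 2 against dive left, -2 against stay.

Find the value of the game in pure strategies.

Row minima: -6, -8, -2 → the kicker's maximin is -2.
Column maxima: 2, -2 → the goalkeeper's minimax is -2.
They coincide at (right, stay), so the value is -2.

-2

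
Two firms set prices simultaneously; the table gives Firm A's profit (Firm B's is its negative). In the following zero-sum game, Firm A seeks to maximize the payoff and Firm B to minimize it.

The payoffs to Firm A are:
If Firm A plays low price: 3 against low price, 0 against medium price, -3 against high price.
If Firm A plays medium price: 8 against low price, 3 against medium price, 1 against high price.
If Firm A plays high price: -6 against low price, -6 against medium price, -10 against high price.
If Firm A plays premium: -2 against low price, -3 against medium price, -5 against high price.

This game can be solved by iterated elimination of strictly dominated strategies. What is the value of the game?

Column low price is strictly dominated by high price for Firm B (-3<3, 1<8, -10<-6, -5<-2); eliminate low price.
Row premium is strictly dominated by row low price (0>-3, -3>-5); eliminate premium.
Row high price is strictly dominated by row low price (0>-6, -3>-10); eliminate high price.
Column medium price is strictly dominated by high price for Firm B (-3<0, 1<3); eliminate medium price.
Row low price is strictly dominated by row medium price (1>-3); eliminate low price.
Only (medium price, high price) remains, with payoff 1.

1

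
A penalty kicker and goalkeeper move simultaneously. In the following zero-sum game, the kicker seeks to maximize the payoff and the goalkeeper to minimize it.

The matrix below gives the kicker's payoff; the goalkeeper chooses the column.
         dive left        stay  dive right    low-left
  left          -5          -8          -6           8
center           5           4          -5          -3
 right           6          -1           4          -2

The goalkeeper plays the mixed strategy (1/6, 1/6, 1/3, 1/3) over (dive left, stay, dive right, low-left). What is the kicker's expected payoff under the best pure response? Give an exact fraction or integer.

left: (-5)·(1/6) + (-8)·(1/6) + (-6)·(1/3) + (8)·(1/3) = -3/2.
center: (5)·(1/6) + (4)·(1/6) + (-5)·(1/3) + (-3)·(1/3) = -7/6.
right: (6)·(1/6) + (-1)·(1/6) + (4)·(1/3) + (-2)·(1/3) = 3/2.
The best pure response is right with expected payoff 3/2.

3/2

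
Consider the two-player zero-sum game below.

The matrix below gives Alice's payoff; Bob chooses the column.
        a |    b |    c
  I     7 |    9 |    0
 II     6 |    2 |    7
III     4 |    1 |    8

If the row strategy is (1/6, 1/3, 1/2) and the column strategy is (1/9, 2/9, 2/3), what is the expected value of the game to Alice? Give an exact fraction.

97/18

Against (1/9, 2/9, 2/3), each row's expected payoff is I: 25/9; II: 52/9; III: 6.
Taking the (1/6, 1/3, 1/2)-weighted average: (1/6)·(25/9) + (1/3)·(52/9) + (1/2)·(6) = 97/18.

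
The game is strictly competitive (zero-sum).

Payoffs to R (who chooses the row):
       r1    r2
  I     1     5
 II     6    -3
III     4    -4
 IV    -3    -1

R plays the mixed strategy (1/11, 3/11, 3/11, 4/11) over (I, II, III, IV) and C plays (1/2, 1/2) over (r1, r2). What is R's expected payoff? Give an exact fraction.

Against (1/2, 1/2), each row's expected payoff is I: 3; II: 3/2; III: 0; IV: -2.
Taking the (1/11, 3/11, 3/11, 4/11)-weighted average: (1/11)·(3) + (3/11)·(3/2) + (3/11)·(0) + (4/11)·(-2) = -1/22.

-1/22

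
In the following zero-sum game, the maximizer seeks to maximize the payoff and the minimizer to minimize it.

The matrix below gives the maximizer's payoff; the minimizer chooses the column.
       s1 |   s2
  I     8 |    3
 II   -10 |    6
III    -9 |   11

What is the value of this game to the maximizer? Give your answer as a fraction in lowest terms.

Row II is strictly dominated by row III, so the maximizer never plays it.
The remaining 2×2 game on (I, III) × (s1, s2) has no saddle point. Let the maximizer play I with probability p; indifference gives 8p − 9(1−p) = 3p + 11(1−p), so p = 4/5.
Similarly the minimizer's optimal q on s1 is 8/25, and the value is 8·(8/25) + (3)·(17/25) = 23/5.

23/5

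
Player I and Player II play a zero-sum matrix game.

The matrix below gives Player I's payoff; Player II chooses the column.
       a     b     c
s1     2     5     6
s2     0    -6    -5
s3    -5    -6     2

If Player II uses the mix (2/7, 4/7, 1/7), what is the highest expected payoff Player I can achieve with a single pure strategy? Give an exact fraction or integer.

s1: (2)·(2/7) + (5)·(4/7) + (6)·(1/7) = 30/7.
s2: (0)·(2/7) + (-6)·(4/7) + (-5)·(1/7) = -29/7.
s3: (-5)·(2/7) + (-6)·(4/7) + (2)·(1/7) = -32/7.
The best pure response is s1 with expected payoff 30/7.

30/7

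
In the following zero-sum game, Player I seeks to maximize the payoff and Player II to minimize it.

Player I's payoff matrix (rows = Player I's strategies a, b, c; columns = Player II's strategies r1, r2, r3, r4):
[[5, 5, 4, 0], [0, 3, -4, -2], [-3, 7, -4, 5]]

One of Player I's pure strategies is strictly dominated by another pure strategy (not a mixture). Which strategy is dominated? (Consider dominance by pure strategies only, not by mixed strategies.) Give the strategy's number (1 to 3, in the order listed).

2

Compare b with a: 5 > 0, 5 > 3, 4 > -4, 0 > -2.
So a strictly dominates b for Player I; b is strictly dominated.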